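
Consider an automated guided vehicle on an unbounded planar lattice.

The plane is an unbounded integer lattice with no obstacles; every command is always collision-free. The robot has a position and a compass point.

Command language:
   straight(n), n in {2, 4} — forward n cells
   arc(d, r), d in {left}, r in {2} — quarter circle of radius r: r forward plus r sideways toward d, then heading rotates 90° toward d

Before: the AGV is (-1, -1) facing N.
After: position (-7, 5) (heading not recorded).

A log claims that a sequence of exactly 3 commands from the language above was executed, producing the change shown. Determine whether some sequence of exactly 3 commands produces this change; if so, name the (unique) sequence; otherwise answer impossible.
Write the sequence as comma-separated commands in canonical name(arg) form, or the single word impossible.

straight(4), arc(left, 2), straight(4)

begin: (-1, -1) facing N
[1] after straight(4): (-1, 3) facing N
[2] after arc(left, 2): (-3, 5) facing W
[3] after straight(4): (-7, 5) facing W
no other 3-command option fits: unique.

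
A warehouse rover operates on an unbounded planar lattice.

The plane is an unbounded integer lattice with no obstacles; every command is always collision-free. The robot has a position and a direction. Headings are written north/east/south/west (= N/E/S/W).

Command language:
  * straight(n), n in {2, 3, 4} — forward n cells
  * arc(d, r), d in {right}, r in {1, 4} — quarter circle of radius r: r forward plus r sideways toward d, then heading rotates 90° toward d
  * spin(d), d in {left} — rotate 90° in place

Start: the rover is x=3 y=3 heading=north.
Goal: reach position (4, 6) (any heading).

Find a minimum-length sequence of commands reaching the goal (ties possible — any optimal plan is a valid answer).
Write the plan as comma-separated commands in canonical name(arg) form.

straight(2), arc(right, 1)

t0: x=3 y=3 heading=north
1. straight(2) → x=3 y=5 heading=north
2. arc(right, 1) → x=4 y=6 heading=east
no 1-step plan works, so 2 is optimal.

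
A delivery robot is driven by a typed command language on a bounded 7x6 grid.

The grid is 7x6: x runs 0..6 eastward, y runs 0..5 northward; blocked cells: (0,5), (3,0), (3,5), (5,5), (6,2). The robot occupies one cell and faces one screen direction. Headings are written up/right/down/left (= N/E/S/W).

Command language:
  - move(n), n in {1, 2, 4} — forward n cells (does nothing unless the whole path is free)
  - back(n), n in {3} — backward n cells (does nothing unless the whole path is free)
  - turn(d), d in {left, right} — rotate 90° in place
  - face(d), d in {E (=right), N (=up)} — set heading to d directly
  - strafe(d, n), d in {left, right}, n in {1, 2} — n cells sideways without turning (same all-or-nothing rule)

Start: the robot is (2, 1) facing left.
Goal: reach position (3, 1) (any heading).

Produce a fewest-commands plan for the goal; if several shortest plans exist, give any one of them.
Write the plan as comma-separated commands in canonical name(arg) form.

initial: (2, 1) facing left
step 1 (face(N)): (2, 1) facing up
step 2 (strafe(right, 1)): (3, 1) facing up
no 1-step plan works, so 2 is optimal.

face(N), strafe(right, 1)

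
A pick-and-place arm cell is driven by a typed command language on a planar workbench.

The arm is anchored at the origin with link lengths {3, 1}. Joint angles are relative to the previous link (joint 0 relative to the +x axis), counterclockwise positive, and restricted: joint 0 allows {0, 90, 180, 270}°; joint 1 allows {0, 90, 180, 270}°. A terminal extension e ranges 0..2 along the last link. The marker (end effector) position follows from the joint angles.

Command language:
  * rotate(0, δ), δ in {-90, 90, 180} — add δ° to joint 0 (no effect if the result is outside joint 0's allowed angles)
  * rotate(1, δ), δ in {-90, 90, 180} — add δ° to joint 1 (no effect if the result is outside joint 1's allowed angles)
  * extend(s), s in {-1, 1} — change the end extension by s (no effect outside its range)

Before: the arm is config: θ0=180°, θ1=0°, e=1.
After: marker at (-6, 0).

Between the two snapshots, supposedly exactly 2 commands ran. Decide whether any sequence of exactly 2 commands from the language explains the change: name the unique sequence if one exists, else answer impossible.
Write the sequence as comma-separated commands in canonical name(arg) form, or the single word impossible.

extend(1), extend(1)

initial: config: θ0=180°, θ1=0°, e=1
[1] after extend(1): config: θ0=180°, θ1=0°, e=2
[2] after extend(1): config: θ0=180°, θ1=0°, e=2
no other 2-command option fits: unique.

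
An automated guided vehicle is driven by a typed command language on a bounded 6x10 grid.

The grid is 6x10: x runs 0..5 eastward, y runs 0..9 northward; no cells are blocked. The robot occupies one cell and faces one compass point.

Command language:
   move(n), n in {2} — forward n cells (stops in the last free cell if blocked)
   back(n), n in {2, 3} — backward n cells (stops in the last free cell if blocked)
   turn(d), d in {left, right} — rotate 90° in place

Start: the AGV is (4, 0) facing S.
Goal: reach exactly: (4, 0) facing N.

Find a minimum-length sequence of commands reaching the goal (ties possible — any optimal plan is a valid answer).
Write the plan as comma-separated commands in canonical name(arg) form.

turn(right), turn(right)

initial: (4, 0) facing S
1. turn(right) → (4, 0) facing W
2. turn(right) → (4, 0) facing N
shorter routes all fall short; 2 is best.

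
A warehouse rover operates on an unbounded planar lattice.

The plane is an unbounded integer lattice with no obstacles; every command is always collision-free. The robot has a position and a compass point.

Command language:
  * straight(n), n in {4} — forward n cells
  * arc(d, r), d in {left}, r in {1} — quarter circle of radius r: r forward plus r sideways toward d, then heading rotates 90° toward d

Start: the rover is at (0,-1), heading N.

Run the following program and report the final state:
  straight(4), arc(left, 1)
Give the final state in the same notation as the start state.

start: at (0,-1), heading N
[1] after straight(4): at (0,3), heading N
[2] after arc(left, 1): at (-1,4), heading W

at (-1,4), heading W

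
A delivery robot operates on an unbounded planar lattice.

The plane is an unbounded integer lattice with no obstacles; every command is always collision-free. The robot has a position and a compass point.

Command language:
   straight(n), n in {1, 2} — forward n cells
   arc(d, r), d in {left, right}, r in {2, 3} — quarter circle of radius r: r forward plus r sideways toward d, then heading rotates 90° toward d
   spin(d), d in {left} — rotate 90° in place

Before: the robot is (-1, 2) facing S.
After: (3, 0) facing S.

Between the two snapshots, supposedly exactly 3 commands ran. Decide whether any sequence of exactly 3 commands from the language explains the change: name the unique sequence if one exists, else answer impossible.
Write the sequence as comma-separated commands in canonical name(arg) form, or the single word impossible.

spin(left), straight(2), arc(right, 2)

key: heading stays S — rotations cancel among the 3 commands
begin: (-1, 2) facing S
1. spin(left) → (-1, 2) facing E
2. straight(2) → (1, 2) facing E
3. arc(right, 2) → (3, 0) facing S
all 343 alternatives checked — unique.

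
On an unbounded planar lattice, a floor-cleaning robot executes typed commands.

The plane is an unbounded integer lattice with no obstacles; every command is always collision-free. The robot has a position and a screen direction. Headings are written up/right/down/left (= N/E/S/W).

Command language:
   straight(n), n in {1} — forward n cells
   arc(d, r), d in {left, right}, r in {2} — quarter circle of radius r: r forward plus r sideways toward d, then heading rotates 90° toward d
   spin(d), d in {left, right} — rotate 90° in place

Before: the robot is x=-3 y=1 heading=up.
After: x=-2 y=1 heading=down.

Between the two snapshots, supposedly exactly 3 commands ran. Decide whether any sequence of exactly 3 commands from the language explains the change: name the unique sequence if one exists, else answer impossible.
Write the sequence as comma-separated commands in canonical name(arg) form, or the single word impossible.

key: cell and facing (now S) both changed — the 3 commands mix motion and turning
t0: x=-3 y=1 heading=up
1. spin(right) → x=-3 y=1 heading=right
2. straight(1) → x=-2 y=1 heading=right
3. spin(right) → x=-2 y=1 heading=down
uniquely the one of 125 3-step routes that fits.

spin(right), straight(1), spin(right)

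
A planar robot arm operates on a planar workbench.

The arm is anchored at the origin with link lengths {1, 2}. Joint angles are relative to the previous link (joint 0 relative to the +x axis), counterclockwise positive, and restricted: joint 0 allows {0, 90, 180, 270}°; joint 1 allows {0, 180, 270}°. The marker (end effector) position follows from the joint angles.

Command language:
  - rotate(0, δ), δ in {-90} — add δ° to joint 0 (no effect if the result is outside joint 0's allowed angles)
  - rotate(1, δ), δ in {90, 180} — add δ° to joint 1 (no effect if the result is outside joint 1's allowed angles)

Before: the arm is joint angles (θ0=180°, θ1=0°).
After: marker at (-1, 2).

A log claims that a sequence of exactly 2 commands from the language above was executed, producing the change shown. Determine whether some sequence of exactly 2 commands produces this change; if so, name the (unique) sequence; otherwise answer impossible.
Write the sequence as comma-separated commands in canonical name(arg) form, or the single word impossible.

rotate(1, 180), rotate(1, 90)

key: running rotate(1, 90) before rotate(1, 180) would end elsewhere — order is forced
start: joint angles (θ0=180°, θ1=0°)
t=1 rotate(1, 180) ⇒ joint angles (θ0=180°, θ1=180°)
t=2 rotate(1, 90) ⇒ joint angles (θ0=180°, θ1=270°)
no other 2-command option fits: unique.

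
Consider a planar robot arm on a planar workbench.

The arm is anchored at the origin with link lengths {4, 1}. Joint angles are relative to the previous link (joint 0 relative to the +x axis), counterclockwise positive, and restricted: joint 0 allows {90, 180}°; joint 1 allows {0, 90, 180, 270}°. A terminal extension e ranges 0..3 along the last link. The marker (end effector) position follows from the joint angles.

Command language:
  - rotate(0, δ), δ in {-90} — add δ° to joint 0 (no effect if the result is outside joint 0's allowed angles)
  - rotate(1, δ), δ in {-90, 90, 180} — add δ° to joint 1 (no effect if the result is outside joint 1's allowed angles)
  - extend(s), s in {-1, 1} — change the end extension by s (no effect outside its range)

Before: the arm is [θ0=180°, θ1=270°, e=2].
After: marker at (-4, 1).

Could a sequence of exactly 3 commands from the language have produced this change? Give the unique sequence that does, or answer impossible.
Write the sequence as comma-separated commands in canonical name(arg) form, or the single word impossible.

from: [θ0=180°, θ1=270°, e=2]
[1] after extend(-1): [θ0=180°, θ1=270°, e=1]
[2] after extend(-1): [θ0=180°, θ1=270°, e=0]
[3] after extend(-1): [θ0=180°, θ1=270°, e=0]
no rival 3-sequence matches.

extend(-1), extend(-1), extend(-1)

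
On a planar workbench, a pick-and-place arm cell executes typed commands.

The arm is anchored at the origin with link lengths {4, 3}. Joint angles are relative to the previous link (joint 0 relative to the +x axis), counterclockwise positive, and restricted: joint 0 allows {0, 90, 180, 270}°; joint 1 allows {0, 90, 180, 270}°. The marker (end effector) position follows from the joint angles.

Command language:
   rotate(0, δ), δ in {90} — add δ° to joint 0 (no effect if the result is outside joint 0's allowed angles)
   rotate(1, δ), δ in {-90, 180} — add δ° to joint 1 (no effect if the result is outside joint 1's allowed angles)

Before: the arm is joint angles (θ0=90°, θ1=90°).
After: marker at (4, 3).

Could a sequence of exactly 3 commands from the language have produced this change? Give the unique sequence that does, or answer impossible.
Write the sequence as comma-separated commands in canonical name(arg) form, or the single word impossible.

rotate(0, 90), rotate(0, 90), rotate(0, 90)

from: joint angles (θ0=90°, θ1=90°)
step 1 (rotate(0, 90)): joint angles (θ0=180°, θ1=90°)
step 2 (rotate(0, 90)): joint angles (θ0=270°, θ1=90°)
step 3 (rotate(0, 90)): joint angles (θ0=0°, θ1=90°)
uniquely the one of 27 3-step routes that fits.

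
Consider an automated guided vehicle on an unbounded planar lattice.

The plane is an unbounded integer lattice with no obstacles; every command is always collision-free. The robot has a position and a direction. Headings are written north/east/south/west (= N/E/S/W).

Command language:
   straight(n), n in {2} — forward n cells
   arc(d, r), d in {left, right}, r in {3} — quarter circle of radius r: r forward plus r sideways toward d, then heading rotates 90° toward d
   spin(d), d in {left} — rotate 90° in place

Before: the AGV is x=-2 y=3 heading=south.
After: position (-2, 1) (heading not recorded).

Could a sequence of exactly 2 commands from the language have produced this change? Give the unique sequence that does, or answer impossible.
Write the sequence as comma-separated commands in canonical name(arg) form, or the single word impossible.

key: running spin(left) before straight(2) would end elsewhere — order is forced
t0: x=-2 y=3 heading=south
[1] after straight(2): x=-2 y=1 heading=south
[2] after spin(left): x=-2 y=1 heading=east
uniquely the one of 16 2-step routes that fits.

straight(2), spin(left)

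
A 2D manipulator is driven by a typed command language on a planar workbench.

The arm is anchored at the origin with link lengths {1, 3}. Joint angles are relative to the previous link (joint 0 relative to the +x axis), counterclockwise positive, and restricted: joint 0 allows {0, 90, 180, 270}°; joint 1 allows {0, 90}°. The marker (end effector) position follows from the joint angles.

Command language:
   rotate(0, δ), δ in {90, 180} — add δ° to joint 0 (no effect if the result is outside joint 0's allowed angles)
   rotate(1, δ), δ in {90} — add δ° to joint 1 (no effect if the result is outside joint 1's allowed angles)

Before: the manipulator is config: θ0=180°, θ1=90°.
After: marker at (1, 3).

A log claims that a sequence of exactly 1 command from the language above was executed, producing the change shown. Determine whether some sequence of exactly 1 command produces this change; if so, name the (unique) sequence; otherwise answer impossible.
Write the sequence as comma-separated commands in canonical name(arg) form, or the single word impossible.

rotate(0, 180)

begin: config: θ0=180°, θ1=90°
1. rotate(0, 180) → config: θ0=0°, θ1=90°
no other 1-command option fits: unique.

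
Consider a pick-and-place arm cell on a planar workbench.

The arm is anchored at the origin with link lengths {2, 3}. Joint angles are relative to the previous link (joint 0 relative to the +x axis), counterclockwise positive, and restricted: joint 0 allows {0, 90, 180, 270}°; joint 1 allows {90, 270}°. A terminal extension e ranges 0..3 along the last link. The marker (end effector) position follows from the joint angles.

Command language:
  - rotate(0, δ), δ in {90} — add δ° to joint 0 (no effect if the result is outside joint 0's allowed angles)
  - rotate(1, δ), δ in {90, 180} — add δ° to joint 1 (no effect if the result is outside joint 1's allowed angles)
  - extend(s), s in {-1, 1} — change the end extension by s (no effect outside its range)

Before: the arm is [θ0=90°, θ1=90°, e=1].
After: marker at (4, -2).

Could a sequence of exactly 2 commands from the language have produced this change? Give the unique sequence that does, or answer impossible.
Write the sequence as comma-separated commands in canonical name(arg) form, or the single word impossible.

rotate(0, 90), rotate(0, 90)

from: [θ0=90°, θ1=90°, e=1]
1. rotate(0, 90) → [θ0=180°, θ1=90°, e=1]
2. rotate(0, 90) → [θ0=270°, θ1=90°, e=1]
uniquely the one of 25 2-step routes that fits.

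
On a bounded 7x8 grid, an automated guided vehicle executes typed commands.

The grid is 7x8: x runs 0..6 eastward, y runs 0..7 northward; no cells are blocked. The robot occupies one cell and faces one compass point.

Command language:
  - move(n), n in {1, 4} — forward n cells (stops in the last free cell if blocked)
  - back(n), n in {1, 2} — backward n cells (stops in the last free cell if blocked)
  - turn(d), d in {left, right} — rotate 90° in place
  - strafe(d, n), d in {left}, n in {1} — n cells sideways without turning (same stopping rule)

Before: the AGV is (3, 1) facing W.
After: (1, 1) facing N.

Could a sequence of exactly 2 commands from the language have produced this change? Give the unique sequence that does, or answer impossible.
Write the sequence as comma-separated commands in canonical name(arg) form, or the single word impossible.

no 2-step route produces this change.

impossible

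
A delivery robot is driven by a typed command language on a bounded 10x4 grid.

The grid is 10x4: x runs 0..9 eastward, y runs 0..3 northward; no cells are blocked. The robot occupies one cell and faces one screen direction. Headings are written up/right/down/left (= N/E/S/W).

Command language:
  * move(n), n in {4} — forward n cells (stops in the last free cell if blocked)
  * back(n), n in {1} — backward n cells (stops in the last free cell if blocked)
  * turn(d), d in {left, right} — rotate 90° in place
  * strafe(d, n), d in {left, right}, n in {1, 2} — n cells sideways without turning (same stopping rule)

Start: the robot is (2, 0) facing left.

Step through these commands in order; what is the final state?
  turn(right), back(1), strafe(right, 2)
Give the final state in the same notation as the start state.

initial: (2, 0) facing left
1. turn(right) → (2, 0) facing up
2. back(1) → (2, 0) facing up
3. strafe(right, 2) → (4, 0) facing up

(4, 0) facing up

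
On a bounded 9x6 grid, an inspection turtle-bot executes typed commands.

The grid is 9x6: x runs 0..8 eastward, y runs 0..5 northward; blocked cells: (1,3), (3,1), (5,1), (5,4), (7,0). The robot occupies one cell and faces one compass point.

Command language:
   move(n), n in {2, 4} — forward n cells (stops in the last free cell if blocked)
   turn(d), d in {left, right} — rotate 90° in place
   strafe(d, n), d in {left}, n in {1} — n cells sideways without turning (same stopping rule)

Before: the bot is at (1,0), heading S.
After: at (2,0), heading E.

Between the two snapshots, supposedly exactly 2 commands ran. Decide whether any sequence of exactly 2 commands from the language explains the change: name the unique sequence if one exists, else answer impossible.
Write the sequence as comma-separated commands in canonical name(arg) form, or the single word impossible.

strafe(left, 1), turn(left)

key: running turn(left) before strafe(left, 1) would end elsewhere — order is forced
start: at (1,0), heading S
1. strafe(left, 1) → at (2,0), heading S
2. turn(left) → at (2,0), heading E
uniquely the one of 25 2-step routes that fits.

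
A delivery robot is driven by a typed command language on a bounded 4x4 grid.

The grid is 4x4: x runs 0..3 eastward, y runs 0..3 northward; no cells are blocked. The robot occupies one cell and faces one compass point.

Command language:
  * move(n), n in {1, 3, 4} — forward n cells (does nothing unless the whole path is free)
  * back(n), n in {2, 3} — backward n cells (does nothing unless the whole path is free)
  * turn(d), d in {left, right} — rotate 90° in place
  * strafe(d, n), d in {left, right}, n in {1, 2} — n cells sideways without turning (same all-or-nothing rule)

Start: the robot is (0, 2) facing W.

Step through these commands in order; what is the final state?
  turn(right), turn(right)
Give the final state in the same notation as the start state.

(0, 2) facing E

initial: (0, 2) facing W
[1] after turn(right): (0, 2) facing N
[2] after turn(right): (0, 2) facing E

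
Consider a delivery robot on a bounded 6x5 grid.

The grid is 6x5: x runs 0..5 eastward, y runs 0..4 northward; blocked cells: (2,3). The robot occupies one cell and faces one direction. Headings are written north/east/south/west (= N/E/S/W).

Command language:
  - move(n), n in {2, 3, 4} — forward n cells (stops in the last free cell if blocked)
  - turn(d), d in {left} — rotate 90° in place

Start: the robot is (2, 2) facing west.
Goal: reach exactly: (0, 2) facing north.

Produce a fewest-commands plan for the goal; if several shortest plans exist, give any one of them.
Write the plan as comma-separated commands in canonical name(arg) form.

initial: (2, 2) facing west
t=1 move(2) ⇒ (0, 2) facing west
t=2 turn(left) ⇒ (0, 2) facing south
t=3 turn(left) ⇒ (0, 2) facing east
t=4 turn(left) ⇒ (0, 2) facing north
no 3-step plan works, so 4 is optimal.

move(2), turn(left), turn(left), turn(left)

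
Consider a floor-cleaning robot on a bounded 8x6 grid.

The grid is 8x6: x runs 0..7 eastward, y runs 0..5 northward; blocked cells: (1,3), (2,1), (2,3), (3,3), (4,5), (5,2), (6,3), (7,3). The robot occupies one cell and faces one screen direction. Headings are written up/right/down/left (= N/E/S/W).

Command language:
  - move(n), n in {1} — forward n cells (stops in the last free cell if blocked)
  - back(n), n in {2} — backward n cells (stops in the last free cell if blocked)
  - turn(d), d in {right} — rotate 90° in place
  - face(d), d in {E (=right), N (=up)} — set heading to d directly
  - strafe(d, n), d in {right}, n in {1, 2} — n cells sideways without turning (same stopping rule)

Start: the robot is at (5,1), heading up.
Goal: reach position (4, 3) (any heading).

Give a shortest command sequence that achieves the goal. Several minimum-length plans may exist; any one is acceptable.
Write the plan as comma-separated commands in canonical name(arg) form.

face(E), turn(right), strafe(right, 1), back(2)

initial: at (5,1), heading up
step 1 (face(E)): at (5,1), heading right
step 2 (turn(right)): at (5,1), heading down
step 3 (strafe(right, 1)): at (4,1), heading down
step 4 (back(2)): at (4,3), heading down
no 3-step plan works, so 4 is optimal.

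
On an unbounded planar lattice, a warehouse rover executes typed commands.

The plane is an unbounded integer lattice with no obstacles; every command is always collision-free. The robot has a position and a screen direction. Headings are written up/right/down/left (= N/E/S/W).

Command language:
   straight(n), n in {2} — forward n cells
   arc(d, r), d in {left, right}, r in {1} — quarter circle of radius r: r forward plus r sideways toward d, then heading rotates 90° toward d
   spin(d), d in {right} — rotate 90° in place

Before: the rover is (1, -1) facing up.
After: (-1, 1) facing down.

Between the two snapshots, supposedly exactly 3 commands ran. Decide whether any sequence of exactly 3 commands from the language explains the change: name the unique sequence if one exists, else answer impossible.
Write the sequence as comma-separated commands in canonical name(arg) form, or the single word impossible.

straight(2), arc(left, 1), arc(left, 1)

key: position moved to (-1,1) AND the heading swung to S — translation plus rotation needed
from: (1, -1) facing up
[1] after straight(2): (1, 1) facing up
[2] after arc(left, 1): (0, 2) facing left
[3] after arc(left, 1): (-1, 1) facing down
uniquely the one of 64 3-step routes that fits.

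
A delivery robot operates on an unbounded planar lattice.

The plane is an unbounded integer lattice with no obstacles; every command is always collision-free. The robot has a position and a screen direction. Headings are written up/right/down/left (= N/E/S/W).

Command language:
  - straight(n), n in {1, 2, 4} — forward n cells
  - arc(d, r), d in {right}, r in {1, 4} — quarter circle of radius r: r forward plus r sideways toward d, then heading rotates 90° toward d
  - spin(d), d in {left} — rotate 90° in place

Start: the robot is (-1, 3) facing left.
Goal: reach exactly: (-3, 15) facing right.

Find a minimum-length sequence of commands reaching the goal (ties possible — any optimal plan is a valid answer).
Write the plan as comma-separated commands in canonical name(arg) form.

initial: (-1, 3) facing left
step 1 (straight(2)): (-3, 3) facing left
step 2 (arc(right, 4)): (-7, 7) facing up
step 3 (straight(4)): (-7, 11) facing up
step 4 (arc(right, 4)): (-3, 15) facing right
nothing shorter than 4 reaches the goal.

straight(2), arc(right, 4), straight(4), arc(right, 4)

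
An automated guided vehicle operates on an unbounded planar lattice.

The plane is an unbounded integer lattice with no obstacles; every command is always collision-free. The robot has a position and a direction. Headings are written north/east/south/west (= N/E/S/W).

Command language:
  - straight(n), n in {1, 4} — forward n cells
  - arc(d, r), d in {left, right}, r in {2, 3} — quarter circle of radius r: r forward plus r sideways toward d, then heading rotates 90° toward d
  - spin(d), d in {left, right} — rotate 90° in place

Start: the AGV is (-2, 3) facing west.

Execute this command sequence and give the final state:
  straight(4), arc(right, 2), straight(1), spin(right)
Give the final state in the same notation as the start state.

(-8, 6) facing east

start: (-2, 3) facing west
step 1 (straight(4)): (-6, 3) facing west
step 2 (arc(right, 2)): (-8, 5) facing north
step 3 (straight(1)): (-8, 6) facing north
step 4 (spin(right)): (-8, 6) facing east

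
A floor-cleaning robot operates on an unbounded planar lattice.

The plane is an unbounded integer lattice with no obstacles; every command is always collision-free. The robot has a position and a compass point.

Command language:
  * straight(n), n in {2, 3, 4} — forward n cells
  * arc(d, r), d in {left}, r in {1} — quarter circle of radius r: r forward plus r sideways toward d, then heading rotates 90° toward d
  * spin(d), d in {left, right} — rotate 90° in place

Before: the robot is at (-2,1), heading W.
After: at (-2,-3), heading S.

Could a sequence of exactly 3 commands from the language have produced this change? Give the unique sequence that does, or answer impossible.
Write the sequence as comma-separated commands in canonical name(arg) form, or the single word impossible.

spin(left), straight(2), straight(2)

key: order matters: swapping spin(left) and straight(2) lands elsewhere
start: at (-2,1), heading W
[1] after spin(left): at (-2,1), heading S
[2] after straight(2): at (-2,-1), heading S
[3] after straight(2): at (-2,-3), heading S
no rival 3-sequence matches.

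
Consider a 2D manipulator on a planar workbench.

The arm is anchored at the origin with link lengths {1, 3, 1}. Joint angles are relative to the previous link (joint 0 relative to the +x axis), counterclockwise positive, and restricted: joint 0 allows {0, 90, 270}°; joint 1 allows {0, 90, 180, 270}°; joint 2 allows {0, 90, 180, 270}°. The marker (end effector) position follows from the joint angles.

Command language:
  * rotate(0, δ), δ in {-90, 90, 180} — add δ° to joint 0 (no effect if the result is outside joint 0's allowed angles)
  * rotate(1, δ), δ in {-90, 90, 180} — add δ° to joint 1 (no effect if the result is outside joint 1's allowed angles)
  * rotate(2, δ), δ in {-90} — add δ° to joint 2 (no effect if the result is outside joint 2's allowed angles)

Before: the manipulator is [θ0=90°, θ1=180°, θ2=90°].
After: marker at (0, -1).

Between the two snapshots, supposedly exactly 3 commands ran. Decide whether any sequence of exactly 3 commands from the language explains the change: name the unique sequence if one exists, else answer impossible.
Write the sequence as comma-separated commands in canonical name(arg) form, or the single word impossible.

rotate(2, -90), rotate(2, -90), rotate(2, -90)

start: [θ0=90°, θ1=180°, θ2=90°]
1. rotate(2, -90) → [θ0=90°, θ1=180°, θ2=0°]
2. rotate(2, -90) → [θ0=90°, θ1=180°, θ2=270°]
3. rotate(2, -90) → [θ0=90°, θ1=180°, θ2=180°]
all 343 alternatives checked — unique.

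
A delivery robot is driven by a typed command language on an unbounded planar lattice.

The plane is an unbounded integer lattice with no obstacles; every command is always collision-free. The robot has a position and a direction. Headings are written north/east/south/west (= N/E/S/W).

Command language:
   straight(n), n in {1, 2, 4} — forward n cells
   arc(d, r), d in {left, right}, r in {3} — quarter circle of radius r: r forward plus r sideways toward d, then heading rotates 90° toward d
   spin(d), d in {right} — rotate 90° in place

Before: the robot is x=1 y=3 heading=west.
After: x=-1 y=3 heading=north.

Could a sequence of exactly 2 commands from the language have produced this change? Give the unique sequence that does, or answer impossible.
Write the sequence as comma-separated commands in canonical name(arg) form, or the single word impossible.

straight(2), spin(right)

key: order matters: swapping straight(2) and spin(right) lands elsewhere
begin: x=1 y=3 heading=west
[1] after straight(2): x=-1 y=3 heading=west
[2] after spin(right): x=-1 y=3 heading=north
uniquely the one of 36 2-step routes that fits.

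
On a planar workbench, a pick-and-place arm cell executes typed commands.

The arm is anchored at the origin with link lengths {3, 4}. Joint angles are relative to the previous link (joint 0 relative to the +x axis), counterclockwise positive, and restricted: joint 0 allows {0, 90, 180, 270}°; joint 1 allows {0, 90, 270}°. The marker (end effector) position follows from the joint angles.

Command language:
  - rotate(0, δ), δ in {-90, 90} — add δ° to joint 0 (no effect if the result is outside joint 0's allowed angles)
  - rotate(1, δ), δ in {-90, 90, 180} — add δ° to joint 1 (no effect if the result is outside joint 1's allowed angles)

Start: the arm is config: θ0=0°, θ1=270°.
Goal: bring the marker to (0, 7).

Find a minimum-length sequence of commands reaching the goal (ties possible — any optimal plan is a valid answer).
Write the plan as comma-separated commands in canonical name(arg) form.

rotate(0, 90), rotate(1, 90)

start: config: θ0=0°, θ1=270°
[1] after rotate(0, 90): config: θ0=90°, θ1=270°
[2] after rotate(1, 90): config: θ0=90°, θ1=0°
shorter routes all fall short; 2 is best.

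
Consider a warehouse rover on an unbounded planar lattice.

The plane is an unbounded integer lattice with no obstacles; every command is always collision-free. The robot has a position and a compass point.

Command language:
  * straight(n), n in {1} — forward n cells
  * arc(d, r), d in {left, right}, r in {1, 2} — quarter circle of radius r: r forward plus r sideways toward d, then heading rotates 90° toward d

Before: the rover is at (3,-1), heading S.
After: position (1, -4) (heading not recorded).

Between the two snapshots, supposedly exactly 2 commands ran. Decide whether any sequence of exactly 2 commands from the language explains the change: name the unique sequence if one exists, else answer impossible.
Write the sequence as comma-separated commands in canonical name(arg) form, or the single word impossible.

key: order matters: swapping straight(1) and arc(right, 2) lands elsewhere
from: at (3,-1), heading S
[1] after straight(1): at (3,-2), heading S
[2] after arc(right, 2): at (1,-4), heading W
uniquely the one of 25 2-step routes that fits.

straight(1), arc(right, 2)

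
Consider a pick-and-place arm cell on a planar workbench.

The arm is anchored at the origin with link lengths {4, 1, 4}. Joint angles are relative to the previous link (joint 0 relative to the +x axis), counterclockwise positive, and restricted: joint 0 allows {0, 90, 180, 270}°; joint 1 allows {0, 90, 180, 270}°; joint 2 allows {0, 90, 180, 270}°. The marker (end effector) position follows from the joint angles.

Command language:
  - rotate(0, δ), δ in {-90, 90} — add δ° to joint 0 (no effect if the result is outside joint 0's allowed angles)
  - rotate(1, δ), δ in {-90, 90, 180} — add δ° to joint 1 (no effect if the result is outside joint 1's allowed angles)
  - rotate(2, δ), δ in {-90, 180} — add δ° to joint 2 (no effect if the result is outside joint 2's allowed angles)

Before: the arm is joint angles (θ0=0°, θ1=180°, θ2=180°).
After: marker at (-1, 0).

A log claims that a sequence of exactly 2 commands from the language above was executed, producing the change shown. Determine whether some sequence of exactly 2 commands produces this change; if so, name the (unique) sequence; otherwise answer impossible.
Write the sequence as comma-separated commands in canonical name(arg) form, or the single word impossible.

start: joint angles (θ0=0°, θ1=180°, θ2=180°)
step 1 (rotate(2, -90)): joint angles (θ0=0°, θ1=180°, θ2=90°)
step 2 (rotate(2, -90)): joint angles (θ0=0°, θ1=180°, θ2=0°)
no other 2-command option fits: unique.

rotate(2, -90), rotate(2, -90)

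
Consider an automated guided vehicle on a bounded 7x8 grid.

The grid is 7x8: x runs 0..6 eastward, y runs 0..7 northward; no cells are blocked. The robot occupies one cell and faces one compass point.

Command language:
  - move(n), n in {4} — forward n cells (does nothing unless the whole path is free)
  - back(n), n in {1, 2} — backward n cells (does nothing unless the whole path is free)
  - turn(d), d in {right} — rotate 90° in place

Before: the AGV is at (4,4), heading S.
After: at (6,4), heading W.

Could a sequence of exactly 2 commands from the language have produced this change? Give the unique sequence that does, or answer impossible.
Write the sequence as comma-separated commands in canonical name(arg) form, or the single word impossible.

key: position moved to (6,4) AND the heading swung to W — translation plus rotation needed
from: at (4,4), heading S
[1] after turn(right): at (4,4), heading W
[2] after back(2): at (6,4), heading W
no other 2-command option fits: unique.

turn(right), back(2)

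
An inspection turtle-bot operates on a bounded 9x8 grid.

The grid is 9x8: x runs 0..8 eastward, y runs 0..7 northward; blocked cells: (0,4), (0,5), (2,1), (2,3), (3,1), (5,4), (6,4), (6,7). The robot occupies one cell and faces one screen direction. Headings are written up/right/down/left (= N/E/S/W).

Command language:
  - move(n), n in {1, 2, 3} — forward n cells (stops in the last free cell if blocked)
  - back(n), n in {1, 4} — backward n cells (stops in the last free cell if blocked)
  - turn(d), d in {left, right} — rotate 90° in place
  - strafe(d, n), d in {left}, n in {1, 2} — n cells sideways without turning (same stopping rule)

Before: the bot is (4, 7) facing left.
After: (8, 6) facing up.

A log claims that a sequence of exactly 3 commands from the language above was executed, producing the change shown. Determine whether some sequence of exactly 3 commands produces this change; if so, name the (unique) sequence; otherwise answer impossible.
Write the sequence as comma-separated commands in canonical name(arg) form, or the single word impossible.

key: position moved to (8,6) AND the heading swung to N — translation plus rotation needed
start: (4, 7) facing left
[1] after strafe(left, 1): (4, 6) facing left
[2] after back(4): (8, 6) facing left
[3] after turn(right): (8, 6) facing up
uniquely the one of 729 3-step routes that fits.

strafe(left, 1), back(4), turn(right)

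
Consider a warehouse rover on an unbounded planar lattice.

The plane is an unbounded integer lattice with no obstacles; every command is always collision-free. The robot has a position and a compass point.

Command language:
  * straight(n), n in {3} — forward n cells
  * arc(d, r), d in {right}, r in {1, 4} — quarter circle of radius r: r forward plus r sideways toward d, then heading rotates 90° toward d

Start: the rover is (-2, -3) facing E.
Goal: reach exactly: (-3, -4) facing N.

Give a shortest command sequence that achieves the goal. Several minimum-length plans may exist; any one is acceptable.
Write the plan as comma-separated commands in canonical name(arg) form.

begin: (-2, -3) facing E
[1] after arc(right, 1): (-1, -4) facing S
[2] after arc(right, 1): (-2, -5) facing W
[3] after arc(right, 1): (-3, -4) facing N
nothing shorter than 3 reaches the goal.

arc(right, 1), arc(right, 1), arc(right, 1)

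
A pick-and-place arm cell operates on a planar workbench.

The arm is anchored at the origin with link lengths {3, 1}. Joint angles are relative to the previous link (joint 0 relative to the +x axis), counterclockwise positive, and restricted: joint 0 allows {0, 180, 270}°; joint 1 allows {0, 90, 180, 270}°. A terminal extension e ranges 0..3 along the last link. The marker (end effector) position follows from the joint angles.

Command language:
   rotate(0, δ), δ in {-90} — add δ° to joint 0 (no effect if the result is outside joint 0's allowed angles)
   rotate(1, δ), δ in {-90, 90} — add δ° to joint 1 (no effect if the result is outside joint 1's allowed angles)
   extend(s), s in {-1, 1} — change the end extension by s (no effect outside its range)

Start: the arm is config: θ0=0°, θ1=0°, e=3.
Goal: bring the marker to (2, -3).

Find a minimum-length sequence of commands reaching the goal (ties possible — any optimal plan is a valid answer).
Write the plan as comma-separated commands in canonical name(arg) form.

from: config: θ0=0°, θ1=0°, e=3
t=1 extend(-1) ⇒ config: θ0=0°, θ1=0°, e=2
t=2 extend(-1) ⇒ config: θ0=0°, θ1=0°, e=1
t=3 rotate(1, 90) ⇒ config: θ0=0°, θ1=90°, e=1
t=4 rotate(0, -90) ⇒ config: θ0=270°, θ1=90°, e=1
shorter routes all fall short; 4 is best.

extend(-1), extend(-1), rotate(1, 90), rotate(0, -90)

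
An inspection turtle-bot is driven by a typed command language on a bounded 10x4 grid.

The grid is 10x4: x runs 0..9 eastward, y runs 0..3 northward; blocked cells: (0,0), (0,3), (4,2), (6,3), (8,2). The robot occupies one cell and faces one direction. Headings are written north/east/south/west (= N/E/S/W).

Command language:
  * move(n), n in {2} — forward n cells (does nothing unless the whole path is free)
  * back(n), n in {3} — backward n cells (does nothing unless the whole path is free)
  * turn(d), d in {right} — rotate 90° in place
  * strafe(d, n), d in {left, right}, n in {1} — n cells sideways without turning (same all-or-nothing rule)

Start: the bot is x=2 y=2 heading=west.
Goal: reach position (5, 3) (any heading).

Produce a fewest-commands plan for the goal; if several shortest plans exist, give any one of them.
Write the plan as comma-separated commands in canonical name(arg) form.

strafe(right, 1), back(3)

initial: x=2 y=2 heading=west
step 1 (strafe(right, 1)): x=2 y=3 heading=west
step 2 (back(3)): x=5 y=3 heading=west
no 1-step plan works, so 2 is optimal.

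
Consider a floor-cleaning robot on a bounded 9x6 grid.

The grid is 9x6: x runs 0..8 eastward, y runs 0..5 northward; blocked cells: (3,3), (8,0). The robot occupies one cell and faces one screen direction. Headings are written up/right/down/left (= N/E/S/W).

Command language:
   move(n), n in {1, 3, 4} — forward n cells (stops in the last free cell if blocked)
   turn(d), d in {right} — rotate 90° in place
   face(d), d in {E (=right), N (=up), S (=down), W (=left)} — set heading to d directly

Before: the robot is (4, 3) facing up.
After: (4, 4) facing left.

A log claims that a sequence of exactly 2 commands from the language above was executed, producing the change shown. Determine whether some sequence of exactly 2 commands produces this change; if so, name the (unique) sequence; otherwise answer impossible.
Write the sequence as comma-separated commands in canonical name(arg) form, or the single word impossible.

key: order matters: swapping move(1) and face(W) lands elsewhere
begin: (4, 3) facing up
step 1 (move(1)): (4, 4) facing up
step 2 (face(W)): (4, 4) facing left
all 64 alternatives checked — unique.

move(1), face(W)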